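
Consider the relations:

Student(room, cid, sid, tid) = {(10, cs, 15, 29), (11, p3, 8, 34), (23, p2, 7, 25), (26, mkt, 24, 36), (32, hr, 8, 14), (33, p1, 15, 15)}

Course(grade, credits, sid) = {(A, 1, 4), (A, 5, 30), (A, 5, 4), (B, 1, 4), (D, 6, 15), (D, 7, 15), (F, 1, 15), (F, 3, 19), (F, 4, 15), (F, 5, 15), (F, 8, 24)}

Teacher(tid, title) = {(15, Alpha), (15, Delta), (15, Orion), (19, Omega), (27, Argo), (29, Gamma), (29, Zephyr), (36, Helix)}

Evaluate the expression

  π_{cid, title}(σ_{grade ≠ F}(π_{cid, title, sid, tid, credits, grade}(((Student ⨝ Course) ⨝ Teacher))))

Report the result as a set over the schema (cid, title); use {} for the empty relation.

{(cs, Gamma), (cs, Zephyr), (p1, Alpha), (p1, Delta), (p1, Orion)}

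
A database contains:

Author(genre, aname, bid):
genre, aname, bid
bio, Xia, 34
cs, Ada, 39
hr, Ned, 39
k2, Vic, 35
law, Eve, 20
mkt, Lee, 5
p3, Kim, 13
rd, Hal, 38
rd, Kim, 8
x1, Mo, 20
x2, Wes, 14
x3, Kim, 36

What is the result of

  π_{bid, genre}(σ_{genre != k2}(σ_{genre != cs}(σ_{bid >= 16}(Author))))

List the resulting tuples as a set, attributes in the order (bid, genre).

{(20, law), (20, x1), (34, bio), (36, x3), (38, rd), (39, hr)}

Filtering on bid >= 16 leaves {(bio, Xia, 34), (cs, Ada, 39), (hr, Ned, 39), (k2, Vic, 35), (law, Eve, 20), (rd, Hal, 38), (x1, Mo, 20), (x3, Kim, 36)}.
Filtering on genre != cs leaves {(bio, Xia, 34), (hr, Ned, 39), (k2, Vic, 35), (law, Eve, 20), (rd, Hal, 38), (x1, Mo, 20), (x3, Kim, 36)}.
Filtering on genre != k2 leaves {(bio, Xia, 34), (hr, Ned, 39), (law, Eve, 20), (rd, Hal, 38), (x1, Mo, 20), (x3, Kim, 36)}.
π_{bid, genre} gives {(20, law), (20, x1), (34, bio), (36, x3), (38, rd), (39, hr)}.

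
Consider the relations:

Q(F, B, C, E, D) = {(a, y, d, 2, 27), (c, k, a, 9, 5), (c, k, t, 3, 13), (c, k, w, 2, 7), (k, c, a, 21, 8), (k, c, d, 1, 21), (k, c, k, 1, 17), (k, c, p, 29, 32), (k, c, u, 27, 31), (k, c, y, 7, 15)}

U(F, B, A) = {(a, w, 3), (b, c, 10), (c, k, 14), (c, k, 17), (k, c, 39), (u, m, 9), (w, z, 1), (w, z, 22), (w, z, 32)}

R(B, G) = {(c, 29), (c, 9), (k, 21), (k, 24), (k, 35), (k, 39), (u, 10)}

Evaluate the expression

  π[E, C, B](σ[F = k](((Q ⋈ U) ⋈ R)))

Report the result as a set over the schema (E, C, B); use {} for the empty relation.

Natural join on F, B: {(c, k, a, 9, 5, 14), (c, k, a, 9, 5, 17), (c, k, t, 3, 13, 14), (c, k, t, 3, 13, 17), (c, k, w, 2, 7, 14), (c, k, w, 2, 7, 17), (k, c, a, 21, 8, 39), (k, c, d, 1, 21, 39), (k, c, k, 1, 17, 39), (k, c, p, 29, 32, 39), (k, c, u, 27, 31, 39), (k, c, y, 7, 15, 39)}
Natural join on B: {(c, k, a, 9, 5, 14, 21), (c, k, a, 9, 5, 14, 24), (c, k, a, 9, 5, 14, 35), (c, k, a, 9, 5, 14, 39), (c, k, a, 9, 5, 17, 21), (c, k, a, 9, 5, 17, 24), (c, k, a, 9, 5, 17, 35), (c, k, a, 9, 5, 17, 39), (c, k, t, 3, 13, 14, 21), (c, k, t, 3, 13, 14, 24), (c, k, t, 3, 13, 14, 35), (c, k, t, 3, 13, 14, 39), (c, k, t, 3, 13, 17, 21), (c, k, t, 3, 13, 17, 24), (c, k, t, 3, 13, 17, 35), (c, k, t, 3, 13, 17, 39), (c, k, w, 2, 7, 14, 21), (c, k, w, 2, 7, 14, 24), (c, k, w, 2, 7, 14, 35), (c, k, w, 2, 7, 14, 39), (c, k, w, 2, 7, 17, 21), (c, k, w, 2, 7, 17, 24), (c, k, w, 2, 7, 17, 35), (c, k, w, 2, 7, 17, 39), (k, c, a, 21, 8, 39, 29), (k, c, a, 21, 8, 39, 9), (k, c, d, 1, 21, 39, 29), (k, c, d, 1, 21, 39, 9), (k, c, k, 1, 17, 39, 29), (k, c, k, 1, 17, 39, 9), (k, c, p, 29, 32, 39, 29), (k, c, p, 29, 32, 39, 9), (k, c, u, 27, 31, 39, 29), (k, c, u, 27, 31, 39, 9), (k, c, y, 7, 15, 39, 29), (k, c, y, 7, 15, 39, 9)}
Selection F = k: {(k, c, a, 21, 8, 39, 29), (k, c, a, 21, 8, 39, 9), (k, c, d, 1, 21, 39, 29), (k, c, d, 1, 21, 39, 9), (k, c, k, 1, 17, 39, 29), (k, c, k, 1, 17, 39, 9), (k, c, p, 29, 32, 39, 29), (k, c, p, 29, 32, 39, 9), (k, c, u, 27, 31, 39, 29), (k, c, u, 27, 31, 39, 9), (k, c, y, 7, 15, 39, 29), (k, c, y, 7, 15, 39, 9)}
Projecting to E, C, B (6 duplicate(s) eliminated): {(1, d, c), (1, k, c), (21, a, c), (27, u, c), (29, p, c), (7, y, c)}

{(1, d, c), (1, k, c), (21, a, c), (27, u, c), (29, p, c), (7, y, c)}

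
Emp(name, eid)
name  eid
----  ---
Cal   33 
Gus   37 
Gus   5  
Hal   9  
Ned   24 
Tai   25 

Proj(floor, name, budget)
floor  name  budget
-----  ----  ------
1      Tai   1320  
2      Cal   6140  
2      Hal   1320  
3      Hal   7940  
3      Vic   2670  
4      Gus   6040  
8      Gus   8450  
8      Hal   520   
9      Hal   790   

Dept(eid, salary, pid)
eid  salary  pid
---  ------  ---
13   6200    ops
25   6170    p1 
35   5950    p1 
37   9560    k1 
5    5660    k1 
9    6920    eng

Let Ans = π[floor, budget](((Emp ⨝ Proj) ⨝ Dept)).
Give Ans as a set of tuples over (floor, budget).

Natural join on name: {(Cal, 33, 2, 6140), (Gus, 37, 4, 6040), (Gus, 37, 8, 8450), (Gus, 5, 4, 6040), (Gus, 5, 8, 8450), (Hal, 9, 2, 1320), (Hal, 9, 3, 7940), (Hal, 9, 8, 520), (Hal, 9, 9, 790), (Tai, 25, 1, 1320)}
Natural join on eid: {(Gus, 37, 4, 6040, 9560, k1), (Gus, 37, 8, 8450, 9560, k1), (Gus, 5, 4, 6040, 5660, k1), (Gus, 5, 8, 8450, 5660, k1), (Hal, 9, 2, 1320, 6920, eng), (Hal, 9, 3, 7940, 6920, eng), (Hal, 9, 8, 520, 6920, eng), (Hal, 9, 9, 790, 6920, eng), (Tai, 25, 1, 1320, 6170, p1)}
Projecting to floor, budget (2 duplicate(s) eliminated): {(1, 1320), (2, 1320), (3, 7940), (4, 6040), (8, 520), (8, 8450), (9, 790)}

{(1, 1320), (2, 1320), (3, 7940), (4, 6040), (8, 520), (8, 8450), (9, 790)}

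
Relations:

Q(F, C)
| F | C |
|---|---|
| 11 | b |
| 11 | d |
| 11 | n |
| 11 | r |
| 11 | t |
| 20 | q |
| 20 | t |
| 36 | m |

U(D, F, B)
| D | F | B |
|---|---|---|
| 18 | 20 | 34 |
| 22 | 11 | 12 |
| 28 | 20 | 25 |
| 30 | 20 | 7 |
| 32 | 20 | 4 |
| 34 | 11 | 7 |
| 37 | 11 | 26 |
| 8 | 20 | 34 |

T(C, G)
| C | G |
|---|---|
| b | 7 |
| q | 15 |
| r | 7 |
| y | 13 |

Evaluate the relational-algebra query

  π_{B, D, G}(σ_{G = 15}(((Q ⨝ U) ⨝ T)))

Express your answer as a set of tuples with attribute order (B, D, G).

{(25, 28, 15), (34, 18, 15), (34, 8, 15), (4, 32, 15), (7, 30, 15)}

Q ⋈ U (natural join on F): {(11, b, 22, 12), (11, b, 34, 7), (11, b, 37, 26), (11, d, 22, 12), (11, d, 34, 7), (11, d, 37, 26), (11, n, 22, 12), (11, n, 34, 7), (11, n, 37, 26), (11, r, 22, 12), (11, r, 34, 7), (11, r, 37, 26), (11, t, 22, 12), (11, t, 34, 7), (11, t, 37, 26), (20, q, 18, 34), (20, q, 28, 25), (20, q, 30, 7), (20, q, 32, 4), (20, q, 8, 34), (20, t, 18, 34), (20, t, 28, 25), (20, t, 30, 7), (20, t, 32, 4), (20, t, 8, 34)}
(Q ⨝ U) ⋈ T (natural join on C): {(11, b, 22, 12, 7), (11, b, 34, 7, 7), (11, b, 37, 26, 7), (11, r, 22, 12, 7), (11, r, 34, 7, 7), (11, r, 37, 26, 7), (20, q, 18, 34, 15), (20, q, 28, 25, 15), (20, q, 30, 7, 15), (20, q, 32, 4, 15), (20, q, 8, 34, 15)}
Filtering on G = 15 leaves {(20, q, 18, 34, 15), (20, q, 28, 25, 15), (20, q, 30, 7, 15), (20, q, 32, 4, 15), (20, q, 8, 34, 15)}.
π_{B, D, G} gives {(25, 28, 15), (34, 18, 15), (34, 8, 15), (4, 32, 15), (7, 30, 15)}.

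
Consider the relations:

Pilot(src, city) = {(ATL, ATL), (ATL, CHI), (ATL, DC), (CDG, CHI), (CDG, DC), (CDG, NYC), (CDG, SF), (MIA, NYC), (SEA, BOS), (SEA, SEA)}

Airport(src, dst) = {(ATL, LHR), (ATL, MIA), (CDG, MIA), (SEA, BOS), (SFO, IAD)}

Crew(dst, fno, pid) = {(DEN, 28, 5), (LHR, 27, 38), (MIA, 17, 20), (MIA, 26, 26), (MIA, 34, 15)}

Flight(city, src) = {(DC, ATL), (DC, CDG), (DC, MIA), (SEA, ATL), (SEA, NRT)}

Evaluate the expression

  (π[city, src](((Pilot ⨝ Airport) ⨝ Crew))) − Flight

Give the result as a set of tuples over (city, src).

{(ATL, ATL), (CHI, ATL), (CHI, CDG), (NYC, CDG), (SF, CDG)}

Natural join on src: {(ATL, ATL, LHR), (ATL, ATL, MIA), (ATL, CHI, LHR), (ATL, CHI, MIA), (ATL, DC, LHR), (ATL, DC, MIA), (CDG, CHI, MIA), (CDG, DC, MIA), (CDG, NYC, MIA), (CDG, SF, MIA), (SEA, BOS, BOS), (SEA, SEA, BOS)}
Natural join on dst: {(ATL, ATL, LHR, 27, 38), (ATL, ATL, MIA, 17, 20), (ATL, ATL, MIA, 26, 26), (ATL, ATL, MIA, 34, 15), (ATL, CHI, LHR, 27, 38), (ATL, CHI, MIA, 17, 20), (ATL, CHI, MIA, 26, 26), (ATL, CHI, MIA, 34, 15), (ATL, DC, LHR, 27, 38), (ATL, DC, MIA, 17, 20), (ATL, DC, MIA, 26, 26), (ATL, DC, MIA, 34, 15), (CDG, CHI, MIA, 17, 20), (CDG, CHI, MIA, 26, 26), (CDG, CHI, MIA, 34, 15), (CDG, DC, MIA, 17, 20), (CDG, DC, MIA, 26, 26), (CDG, DC, MIA, 34, 15), (CDG, NYC, MIA, 17, 20), (CDG, NYC, MIA, 26, 26), (CDG, NYC, MIA, 34, 15), (CDG, SF, MIA, 17, 20), (CDG, SF, MIA, 26, 26), (CDG, SF, MIA, 34, 15)}
π_{city, src} gives {(ATL, ATL), (CHI, ATL), (CHI, CDG), (DC, ATL), (DC, CDG), (NYC, CDG), (SF, CDG)} (17 duplicate(s) eliminated).
Difference: {(ATL, ATL), (CHI, ATL), (CHI, CDG), (DC, ATL), (DC, CDG), (NYC, CDG), (SF, CDG)} with {(DC, ATL), (DC, CDG), (DC, MIA), (SEA, ATL), (SEA, NRT)} → {(ATL, ATL), (CHI, ATL), (CHI, CDG), (NYC, CDG), (SF, CDG)}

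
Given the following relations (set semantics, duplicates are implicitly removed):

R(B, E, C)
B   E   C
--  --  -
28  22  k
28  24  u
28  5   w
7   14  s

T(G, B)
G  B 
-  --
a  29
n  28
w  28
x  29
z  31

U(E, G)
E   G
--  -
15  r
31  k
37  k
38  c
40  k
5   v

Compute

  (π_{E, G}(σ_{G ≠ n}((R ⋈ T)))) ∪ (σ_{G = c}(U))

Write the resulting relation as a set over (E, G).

R ⋈ T (natural join on B): {(28, 22, k, n), (28, 22, k, w), (28, 24, u, n), (28, 24, u, w), (28, 5, w, n), (28, 5, w, w)}
Apply σ_{G ≠ n}; surviving tuples: {(28, 22, k, w), (28, 24, u, w), (28, 5, w, w)}
Keep only column(s) E, G: {(22, w), (24, w), (5, w)}
Apply σ_{G = c}; surviving tuples: {(38, c)}
Union: {(22, w), (24, w), (5, w)} with {(38, c)} → {(22, w), (24, w), (38, c), (5, w)}

{(22, w), (24, w), (38, c), (5, w)}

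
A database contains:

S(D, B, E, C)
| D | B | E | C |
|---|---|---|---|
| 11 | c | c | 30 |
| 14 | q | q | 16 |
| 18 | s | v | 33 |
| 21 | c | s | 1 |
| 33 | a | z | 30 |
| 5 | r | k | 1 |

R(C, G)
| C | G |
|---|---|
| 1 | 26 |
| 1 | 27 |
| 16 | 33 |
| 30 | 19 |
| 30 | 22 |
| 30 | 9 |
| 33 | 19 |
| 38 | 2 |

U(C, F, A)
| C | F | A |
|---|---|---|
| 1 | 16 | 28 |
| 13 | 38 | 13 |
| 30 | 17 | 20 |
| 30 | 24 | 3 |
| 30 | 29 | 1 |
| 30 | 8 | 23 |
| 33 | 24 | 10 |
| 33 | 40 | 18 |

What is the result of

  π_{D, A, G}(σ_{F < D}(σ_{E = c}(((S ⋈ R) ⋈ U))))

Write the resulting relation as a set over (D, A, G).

{(11, 23, 19), (11, 23, 22), (11, 23, 9)}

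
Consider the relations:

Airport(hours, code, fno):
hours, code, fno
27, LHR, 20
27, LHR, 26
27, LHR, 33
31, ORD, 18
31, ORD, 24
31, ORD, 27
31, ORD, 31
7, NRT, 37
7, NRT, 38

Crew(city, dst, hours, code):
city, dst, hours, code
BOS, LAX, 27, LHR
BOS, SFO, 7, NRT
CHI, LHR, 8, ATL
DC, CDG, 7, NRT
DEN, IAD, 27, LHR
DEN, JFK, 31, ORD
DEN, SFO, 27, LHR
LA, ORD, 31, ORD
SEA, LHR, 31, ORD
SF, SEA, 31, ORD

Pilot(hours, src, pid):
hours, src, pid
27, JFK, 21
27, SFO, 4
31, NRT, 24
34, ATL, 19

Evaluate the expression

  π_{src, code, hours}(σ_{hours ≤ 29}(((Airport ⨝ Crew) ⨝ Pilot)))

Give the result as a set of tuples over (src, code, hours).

{(JFK, LHR, 27), (SFO, LHR, 27)}

Natural join on hours, code: {(27, LHR, 20, BOS, LAX), (27, LHR, 20, DEN, IAD), (27, LHR, 20, DEN, SFO), (27, LHR, 26, BOS, LAX), (27, LHR, 26, DEN, IAD), (27, LHR, 26, DEN, SFO), (27, LHR, 33, BOS, LAX), (27, LHR, 33, DEN, IAD), (27, LHR, 33, DEN, SFO), (31, ORD, 18, DEN, JFK), (31, ORD, 18, LA, ORD), (31, ORD, 18, SEA, LHR), (31, ORD, 18, SF, SEA), (31, ORD, 24, DEN, JFK), (31, ORD, 24, LA, ORD), (31, ORD, 24, SEA, LHR), (31, ORD, 24, SF, SEA), (31, ORD, 27, DEN, JFK), (31, ORD, 27, LA, ORD), (31, ORD, 27, SEA, LHR), (31, ORD, 27, SF, SEA), (31, ORD, 31, DEN, JFK), (31, ORD, 31, LA, ORD), (31, ORD, 31, SEA, LHR), (31, ORD, 31, SF, SEA), (7, NRT, 37, BOS, SFO), (7, NRT, 37, DC, CDG), (7, NRT, 38, BOS, SFO), (7, NRT, 38, DC, CDG)}
Natural join on hours: {(27, LHR, 20, BOS, LAX, JFK, 21), (27, LHR, 20, BOS, LAX, SFO, 4), (27, LHR, 20, DEN, IAD, JFK, 21), (27, LHR, 20, DEN, IAD, SFO, 4), (27, LHR, 20, DEN, SFO, JFK, 21), (27, LHR, 20, DEN, SFO, SFO, 4), (27, LHR, 26, BOS, LAX, JFK, 21), (27, LHR, 26, BOS, LAX, SFO, 4), (27, LHR, 26, DEN, IAD, JFK, 21), (27, LHR, 26, DEN, IAD, SFO, 4), (27, LHR, 26, DEN, SFO, JFK, 21), (27, LHR, 26, DEN, SFO, SFO, 4), (27, LHR, 33, BOS, LAX, JFK, 21), (27, LHR, 33, BOS, LAX, SFO, 4), (27, LHR, 33, DEN, IAD, JFK, 21), (27, LHR, 33, DEN, IAD, SFO, 4), (27, LHR, 33, DEN, SFO, JFK, 21), (27, LHR, 33, DEN, SFO, SFO, 4), (31, ORD, 18, DEN, JFK, NRT, 24), (31, ORD, 18, LA, ORD, NRT, 24), (31, ORD, 18, SEA, LHR, NRT, 24), (31, ORD, 18, SF, SEA, NRT, 24), (31, ORD, 24, DEN, JFK, NRT, 24), (31, ORD, 24, LA, ORD, NRT, 24), (31, ORD, 24, SEA, LHR, NRT, 24), (31, ORD, 24, SF, SEA, NRT, 24), (31, ORD, 27, DEN, JFK, NRT, 24), (31, ORD, 27, LA, ORD, NRT, 24), (31, ORD, 27, SEA, LHR, NRT, 24), (31, ORD, 27, SF, SEA, NRT, 24), (31, ORD, 31, DEN, JFK, NRT, 24), (31, ORD, 31, LA, ORD, NRT, 24), (31, ORD, 31, SEA, LHR, NRT, 24), (31, ORD, 31, SF, SEA, NRT, 24)}
σ[hours ≤ 29]: keep tuples satisfying hours ≤ 29 → {(27, LHR, 20, BOS, LAX, JFK, 21), (27, LHR, 20, BOS, LAX, SFO, 4), (27, LHR, 20, DEN, IAD, JFK, 21), (27, LHR, 20, DEN, IAD, SFO, 4), (27, LHR, 20, DEN, SFO, JFK, 21), (27, LHR, 20, DEN, SFO, SFO, 4), (27, LHR, 26, BOS, LAX, JFK, 21), (27, LHR, 26, BOS, LAX, SFO, 4), (27, LHR, 26, DEN, IAD, JFK, 21), (27, LHR, 26, DEN, IAD, SFO, 4), (27, LHR, 26, DEN, SFO, JFK, 21), (27, LHR, 26, DEN, SFO, SFO, 4), (27, LHR, 33, BOS, LAX, JFK, 21), (27, LHR, 33, BOS, LAX, SFO, 4), (27, LHR, 33, DEN, IAD, JFK, 21), (27, LHR, 33, DEN, IAD, SFO, 4), (27, LHR, 33, DEN, SFO, JFK, 21), (27, LHR, 33, DEN, SFO, SFO, 4)}
Keep only column(s) src, code, hours (16 duplicate(s) eliminated): {(JFK, LHR, 27), (SFO, LHR, 27)}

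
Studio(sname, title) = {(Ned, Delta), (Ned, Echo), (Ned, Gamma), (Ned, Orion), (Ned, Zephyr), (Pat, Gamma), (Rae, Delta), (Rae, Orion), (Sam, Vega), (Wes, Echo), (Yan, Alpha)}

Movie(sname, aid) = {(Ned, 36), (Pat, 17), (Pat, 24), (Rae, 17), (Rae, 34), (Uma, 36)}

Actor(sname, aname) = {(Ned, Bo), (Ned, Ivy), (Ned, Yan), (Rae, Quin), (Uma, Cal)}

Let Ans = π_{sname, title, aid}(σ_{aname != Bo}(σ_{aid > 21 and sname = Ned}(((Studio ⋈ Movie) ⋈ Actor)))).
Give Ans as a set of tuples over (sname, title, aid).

Joining Studio and Movie on sname yields {(Ned, Delta, 36), (Ned, Echo, 36), (Ned, Gamma, 36), (Ned, Orion, 36), (Ned, Zephyr, 36), (Pat, Gamma, 17), (Pat, Gamma, 24), (Rae, Delta, 17), (Rae, Delta, 34), (Rae, Orion, 17), (Rae, Orion, 34)}.
Joining (Studio ⋈ Movie) and Actor on sname yields {(Ned, Delta, 36, Bo), (Ned, Delta, 36, Ivy), (Ned, Delta, 36, Yan), (Ned, Echo, 36, Bo), (Ned, Echo, 36, Ivy), (Ned, Echo, 36, Yan), (Ned, Gamma, 36, Bo), (Ned, Gamma, 36, Ivy), (Ned, Gamma, 36, Yan), (Ned, Orion, 36, Bo), (Ned, Orion, 36, Ivy), (Ned, Orion, 36, Yan), (Ned, Zephyr, 36, Bo), (Ned, Zephyr, 36, Ivy), (Ned, Zephyr, 36, Yan), (Rae, Delta, 17, Quin), (Rae, Delta, 34, Quin), (Rae, Orion, 17, Quin), (Rae, Orion, 34, Quin)}.
Apply σ_{aid > 21 and sname = Ned}; surviving tuples: {(Ned, Delta, 36, Bo), (Ned, Delta, 36, Ivy), (Ned, Delta, 36, Yan), (Ned, Echo, 36, Bo), (Ned, Echo, 36, Ivy), (Ned, Echo, 36, Yan), (Ned, Gamma, 36, Bo), (Ned, Gamma, 36, Ivy), (Ned, Gamma, 36, Yan), (Ned, Orion, 36, Bo), (Ned, Orion, 36, Ivy), (Ned, Orion, 36, Yan), (Ned, Zephyr, 36, Bo), (Ned, Zephyr, 36, Ivy), (Ned, Zephyr, 36, Yan)}
Apply σ_{aname != Bo}; surviving tuples: {(Ned, Delta, 36, Ivy), (Ned, Delta, 36, Yan), (Ned, Echo, 36, Ivy), (Ned, Echo, 36, Yan), (Ned, Gamma, 36, Ivy), (Ned, Gamma, 36, Yan), (Ned, Orion, 36, Ivy), (Ned, Orion, 36, Yan), (Ned, Zephyr, 36, Ivy), (Ned, Zephyr, 36, Yan)}
Projecting to sname, title, aid (5 duplicate(s) eliminated): {(Ned, Delta, 36), (Ned, Echo, 36), (Ned, Gamma, 36), (Ned, Orion, 36), (Ned, Zephyr, 36)}

{(Ned, Delta, 36), (Ned, Echo, 36), (Ned, Gamma, 36), (Ned, Orion, 36), (Ned, Zephyr, 36)}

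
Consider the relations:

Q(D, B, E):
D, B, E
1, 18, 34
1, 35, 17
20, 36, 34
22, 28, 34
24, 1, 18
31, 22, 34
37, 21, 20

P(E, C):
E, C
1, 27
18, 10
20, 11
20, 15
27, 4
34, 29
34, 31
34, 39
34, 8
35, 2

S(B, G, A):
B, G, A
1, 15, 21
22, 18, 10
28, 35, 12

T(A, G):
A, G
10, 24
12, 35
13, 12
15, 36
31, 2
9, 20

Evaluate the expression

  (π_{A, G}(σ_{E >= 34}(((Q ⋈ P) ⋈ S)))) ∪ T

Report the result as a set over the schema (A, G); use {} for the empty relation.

{(10, 18), (10, 24), (12, 35), (13, 12), (15, 36), (31, 2), (9, 20)}

Q ⋈ P (natural join on E): {(1, 18, 34, 29), (1, 18, 34, 31), (1, 18, 34, 39), (1, 18, 34, 8), (20, 36, 34, 29), (20, 36, 34, 31), (20, 36, 34, 39), (20, 36, 34, 8), (22, 28, 34, 29), (22, 28, 34, 31), (22, 28, 34, 39), (22, 28, 34, 8), (24, 1, 18, 10), (31, 22, 34, 29), (31, 22, 34, 31), (31, 22, 34, 39), (31, 22, 34, 8), (37, 21, 20, 11), (37, 21, 20, 15)}
(Q ⋈ P) ⋈ S (natural join on B): {(22, 28, 34, 29, 35, 12), (22, 28, 34, 31, 35, 12), (22, 28, 34, 39, 35, 12), (22, 28, 34, 8, 35, 12), (24, 1, 18, 10, 15, 21), (31, 22, 34, 29, 18, 10), (31, 22, 34, 31, 18, 10), (31, 22, 34, 39, 18, 10), (31, 22, 34, 8, 18, 10)}
σ[E >= 34]: keep tuples satisfying E >= 34 → {(22, 28, 34, 29, 35, 12), (22, 28, 34, 31, 35, 12), (22, 28, 34, 39, 35, 12), (22, 28, 34, 8, 35, 12), (31, 22, 34, 29, 18, 10), (31, 22, 34, 31, 18, 10), (31, 22, 34, 39, 18, 10), (31, 22, 34, 8, 18, 10)}
π_{A, G} gives {(10, 18), (12, 35)} (6 duplicate(s) eliminated).
Union: {(10, 18), (12, 35)} with {(10, 24), (12, 35), (13, 12), (15, 36), (31, 2), (9, 20)} → {(10, 18), (10, 24), (12, 35), (13, 12), (15, 36), (31, 2), (9, 20)}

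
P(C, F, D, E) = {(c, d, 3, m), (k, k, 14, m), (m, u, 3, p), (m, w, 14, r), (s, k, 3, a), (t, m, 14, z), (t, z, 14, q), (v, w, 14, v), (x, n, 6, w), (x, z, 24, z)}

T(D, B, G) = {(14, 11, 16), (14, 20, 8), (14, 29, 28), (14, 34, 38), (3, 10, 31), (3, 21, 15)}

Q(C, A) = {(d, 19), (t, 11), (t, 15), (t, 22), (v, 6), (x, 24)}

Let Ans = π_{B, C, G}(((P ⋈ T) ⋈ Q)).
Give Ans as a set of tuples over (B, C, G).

{(11, t, 16), (11, v, 16), (20, t, 8), (20, v, 8), (29, t, 28), (29, v, 28), (34, t, 38), (34, v, 38)}

Natural join on D: {(c, d, 3, m, 10, 31), (c, d, 3, m, 21, 15), (k, k, 14, m, 11, 16), (k, k, 14, m, 20, 8), (k, k, 14, m, 29, 28), (k, k, 14, m, 34, 38), (m, u, 3, p, 10, 31), (m, u, 3, p, 21, 15), (m, w, 14, r, 11, 16), (m, w, 14, r, 20, 8), (m, w, 14, r, 29, 28), (m, w, 14, r, 34, 38), (s, k, 3, a, 10, 31), (s, k, 3, a, 21, 15), (t, m, 14, z, 11, 16), (t, m, 14, z, 20, 8), (t, m, 14, z, 29, 28), (t, m, 14, z, 34, 38), (t, z, 14, q, 11, 16), (t, z, 14, q, 20, 8), (t, z, 14, q, 29, 28), (t, z, 14, q, 34, 38), (v, w, 14, v, 11, 16), (v, w, 14, v, 20, 8), (v, w, 14, v, 29, 28), (v, w, 14, v, 34, 38)}
Natural join on C: {(t, m, 14, z, 11, 16, 11), (t, m, 14, z, 11, 16, 15), (t, m, 14, z, 11, 16, 22), (t, m, 14, z, 20, 8, 11), (t, m, 14, z, 20, 8, 15), (t, m, 14, z, 20, 8, 22), (t, m, 14, z, 29, 28, 11), (t, m, 14, z, 29, 28, 15), (t, m, 14, z, 29, 28, 22), (t, m, 14, z, 34, 38, 11), (t, m, 14, z, 34, 38, 15), (t, m, 14, z, 34, 38, 22), (t, z, 14, q, 11, 16, 11), (t, z, 14, q, 11, 16, 15), (t, z, 14, q, 11, 16, 22), (t, z, 14, q, 20, 8, 11), (t, z, 14, q, 20, 8, 15), (t, z, 14, q, 20, 8, 22), (t, z, 14, q, 29, 28, 11), (t, z, 14, q, 29, 28, 15), (t, z, 14, q, 29, 28, 22), (t, z, 14, q, 34, 38, 11), (t, z, 14, q, 34, 38, 15), (t, z, 14, q, 34, 38, 22), (v, w, 14, v, 11, 16, 6), (v, w, 14, v, 20, 8, 6), (v, w, 14, v, 29, 28, 6), (v, w, 14, v, 34, 38, 6)}
π[B, C, G]: project onto (B, C, G) (20 duplicate(s) eliminated) → {(11, t, 16), (11, v, 16), (20, t, 8), (20, v, 8), (29, t, 28), (29, v, 28), (34, t, 38), (34, v, 38)}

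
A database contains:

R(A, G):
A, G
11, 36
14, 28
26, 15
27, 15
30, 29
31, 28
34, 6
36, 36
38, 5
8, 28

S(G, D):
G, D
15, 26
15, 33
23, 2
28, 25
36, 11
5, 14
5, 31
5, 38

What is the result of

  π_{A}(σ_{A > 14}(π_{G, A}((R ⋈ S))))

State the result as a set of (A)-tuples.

{26, 27, 31, 36, 38}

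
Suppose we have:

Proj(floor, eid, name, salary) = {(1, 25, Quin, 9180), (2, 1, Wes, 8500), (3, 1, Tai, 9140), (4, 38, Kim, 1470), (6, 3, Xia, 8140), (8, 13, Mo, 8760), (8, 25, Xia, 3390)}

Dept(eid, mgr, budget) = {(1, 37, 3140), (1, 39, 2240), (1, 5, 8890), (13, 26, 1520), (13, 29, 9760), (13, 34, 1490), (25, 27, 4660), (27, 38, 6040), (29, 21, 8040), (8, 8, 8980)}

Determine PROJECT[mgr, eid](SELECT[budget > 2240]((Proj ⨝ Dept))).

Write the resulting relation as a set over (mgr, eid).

{(27, 25), (29, 13), (37, 1), (5, 1)}

Joining Proj and Dept on eid yields {(1, 25, Quin, 9180, 27, 4660), (2, 1, Wes, 8500, 37, 3140), (2, 1, Wes, 8500, 39, 2240), (2, 1, Wes, 8500, 5, 8890), (3, 1, Tai, 9140, 37, 3140), (3, 1, Tai, 9140, 39, 2240), (3, 1, Tai, 9140, 5, 8890), (8, 13, Mo, 8760, 26, 1520), (8, 13, Mo, 8760, 29, 9760), (8, 13, Mo, 8760, 34, 1490), (8, 25, Xia, 3390, 27, 4660)}.
Filtering on budget > 2240 leaves {(1, 25, Quin, 9180, 27, 4660), (2, 1, Wes, 8500, 37, 3140), (2, 1, Wes, 8500, 5, 8890), (3, 1, Tai, 9140, 37, 3140), (3, 1, Tai, 9140, 5, 8890), (8, 13, Mo, 8760, 29, 9760), (8, 25, Xia, 3390, 27, 4660)}.
π[mgr, eid]: project onto (mgr, eid) (3 duplicate(s) eliminated) → {(27, 25), (29, 13), (37, 1), (5, 1)}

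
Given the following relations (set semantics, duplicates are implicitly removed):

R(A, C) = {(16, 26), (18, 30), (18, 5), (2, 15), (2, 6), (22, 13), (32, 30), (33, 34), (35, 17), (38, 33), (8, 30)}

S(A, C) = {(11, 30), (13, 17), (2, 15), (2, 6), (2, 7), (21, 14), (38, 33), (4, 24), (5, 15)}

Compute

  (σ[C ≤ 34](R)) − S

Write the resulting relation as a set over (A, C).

{(16, 26), (18, 30), (18, 5), (22, 13), (32, 30), (33, 34), (35, 17), (8, 30)}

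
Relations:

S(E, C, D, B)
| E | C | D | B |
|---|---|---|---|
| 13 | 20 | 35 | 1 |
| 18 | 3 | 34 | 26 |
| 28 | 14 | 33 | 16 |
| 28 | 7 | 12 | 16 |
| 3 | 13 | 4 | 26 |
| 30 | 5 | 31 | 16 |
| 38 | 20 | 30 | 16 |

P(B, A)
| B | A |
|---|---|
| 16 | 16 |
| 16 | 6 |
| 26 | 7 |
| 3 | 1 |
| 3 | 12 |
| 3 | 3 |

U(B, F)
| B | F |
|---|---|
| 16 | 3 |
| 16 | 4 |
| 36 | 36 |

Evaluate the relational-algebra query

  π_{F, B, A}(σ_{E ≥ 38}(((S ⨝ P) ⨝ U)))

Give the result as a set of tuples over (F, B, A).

{(3, 16, 16), (3, 16, 6), (4, 16, 16), (4, 16, 6)}

Natural join on B: {(18, 3, 34, 26, 7), (28, 14, 33, 16, 16), (28, 14, 33, 16, 6), (28, 7, 12, 16, 16), (28, 7, 12, 16, 6), (3, 13, 4, 26, 7), (30, 5, 31, 16, 16), (30, 5, 31, 16, 6), (38, 20, 30, 16, 16), (38, 20, 30, 16, 6)}
Natural join on B: {(28, 14, 33, 16, 16, 3), (28, 14, 33, 16, 16, 4), (28, 14, 33, 16, 6, 3), (28, 14, 33, 16, 6, 4), (28, 7, 12, 16, 16, 3), (28, 7, 12, 16, 16, 4), (28, 7, 12, 16, 6, 3), (28, 7, 12, 16, 6, 4), (30, 5, 31, 16, 16, 3), (30, 5, 31, 16, 16, 4), (30, 5, 31, 16, 6, 3), (30, 5, 31, 16, 6, 4), (38, 20, 30, 16, 16, 3), (38, 20, 30, 16, 16, 4), (38, 20, 30, 16, 6, 3), (38, 20, 30, 16, 6, 4)}
σ[E ≥ 38]: keep tuples satisfying E ≥ 38 → {(38, 20, 30, 16, 16, 3), (38, 20, 30, 16, 16, 4), (38, 20, 30, 16, 6, 3), (38, 20, 30, 16, 6, 4)}
Keep only column(s) F, B, A: {(3, 16, 16), (3, 16, 6), (4, 16, 16), (4, 16, 6)}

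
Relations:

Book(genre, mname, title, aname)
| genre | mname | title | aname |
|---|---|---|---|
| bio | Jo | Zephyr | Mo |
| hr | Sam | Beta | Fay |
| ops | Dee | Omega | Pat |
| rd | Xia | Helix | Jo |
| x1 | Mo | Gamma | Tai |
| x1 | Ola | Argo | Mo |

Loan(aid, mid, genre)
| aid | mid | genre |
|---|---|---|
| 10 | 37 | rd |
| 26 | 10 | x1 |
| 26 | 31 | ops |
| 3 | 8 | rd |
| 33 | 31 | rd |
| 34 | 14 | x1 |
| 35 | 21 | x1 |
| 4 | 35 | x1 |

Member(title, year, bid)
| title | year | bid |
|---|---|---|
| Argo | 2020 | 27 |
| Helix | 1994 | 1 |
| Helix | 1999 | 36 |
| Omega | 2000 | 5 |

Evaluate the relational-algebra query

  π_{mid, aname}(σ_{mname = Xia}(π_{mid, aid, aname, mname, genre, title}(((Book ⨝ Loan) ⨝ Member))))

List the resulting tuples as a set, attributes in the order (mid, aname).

Book ⋈ Loan (natural join on genre): {(ops, Dee, Omega, Pat, 26, 31), (rd, Xia, Helix, Jo, 10, 37), (rd, Xia, Helix, Jo, 3, 8), (rd, Xia, Helix, Jo, 33, 31), (x1, Mo, Gamma, Tai, 26, 10), (x1, Mo, Gamma, Tai, 34, 14), (x1, Mo, Gamma, Tai, 35, 21), (x1, Mo, Gamma, Tai, 4, 35), (x1, Ola, Argo, Mo, 26, 10), (x1, Ola, Argo, Mo, 34, 14), (x1, Ola, Argo, Mo, 35, 21), (x1, Ola, Argo, Mo, 4, 35)}
(Book ⨝ Loan) ⋈ Member (natural join on title): {(ops, Dee, Omega, Pat, 26, 31, 2000, 5), (rd, Xia, Helix, Jo, 10, 37, 1994, 1), (rd, Xia, Helix, Jo, 10, 37, 1999, 36), (rd, Xia, Helix, Jo, 3, 8, 1994, 1), (rd, Xia, Helix, Jo, 3, 8, 1999, 36), (rd, Xia, Helix, Jo, 33, 31, 1994, 1), (rd, Xia, Helix, Jo, 33, 31, 1999, 36), (x1, Ola, Argo, Mo, 26, 10, 2020, 27), (x1, Ola, Argo, Mo, 34, 14, 2020, 27), (x1, Ola, Argo, Mo, 35, 21, 2020, 27), (x1, Ola, Argo, Mo, 4, 35, 2020, 27)}
Projecting to mid, aid, aname, mname, genre, title (3 duplicate(s) eliminated): {(10, 26, Mo, Ola, x1, Argo), (14, 34, Mo, Ola, x1, Argo), (21, 35, Mo, Ola, x1, Argo), (31, 26, Pat, Dee, ops, Omega), (31, 33, Jo, Xia, rd, Helix), (35, 4, Mo, Ola, x1, Argo), (37, 10, Jo, Xia, rd, Helix), (8, 3, Jo, Xia, rd, Helix)}
σ[mname = Xia]: keep tuples satisfying mname = Xia → {(31, 33, Jo, Xia, rd, Helix), (37, 10, Jo, Xia, rd, Helix), (8, 3, Jo, Xia, rd, Helix)}
Projecting to mid, aname: {(31, Jo), (37, Jo), (8, Jo)}

{(31, Jo), (37, Jo), (8, Jo)}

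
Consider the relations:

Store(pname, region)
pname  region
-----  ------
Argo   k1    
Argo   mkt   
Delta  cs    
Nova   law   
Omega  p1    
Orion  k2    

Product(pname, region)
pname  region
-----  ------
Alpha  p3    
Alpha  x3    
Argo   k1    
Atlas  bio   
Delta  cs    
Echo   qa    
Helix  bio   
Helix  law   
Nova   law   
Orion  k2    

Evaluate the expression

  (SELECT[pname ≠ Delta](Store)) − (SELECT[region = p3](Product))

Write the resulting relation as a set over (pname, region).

Selection pname ≠ Delta: {(Argo, k1), (Argo, mkt), (Nova, law), (Omega, p1), (Orion, k2)}
Selection region = p3: {(Alpha, p3)}
Difference: {(Argo, k1), (Argo, mkt), (Nova, law), (Omega, p1), (Orion, k2)} with {(Alpha, p3)} → {(Argo, k1), (Argo, mkt), (Nova, law), (Omega, p1), (Orion, k2)}

{(Argo, k1), (Argo, mkt), (Nova, law), (Omega, p1), (Orion, k2)}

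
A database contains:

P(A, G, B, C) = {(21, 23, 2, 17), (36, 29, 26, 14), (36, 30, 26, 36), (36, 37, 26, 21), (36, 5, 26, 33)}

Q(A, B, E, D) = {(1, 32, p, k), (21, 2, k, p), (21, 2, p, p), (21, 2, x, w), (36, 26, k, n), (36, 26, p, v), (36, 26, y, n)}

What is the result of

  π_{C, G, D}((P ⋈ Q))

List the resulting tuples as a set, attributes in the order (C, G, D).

Natural join on A, B: {(21, 23, 2, 17, k, p), (21, 23, 2, 17, p, p), (21, 23, 2, 17, x, w), (36, 29, 26, 14, k, n), (36, 29, 26, 14, p, v), (36, 29, 26, 14, y, n), (36, 30, 26, 36, k, n), (36, 30, 26, 36, p, v), (36, 30, 26, 36, y, n), (36, 37, 26, 21, k, n), (36, 37, 26, 21, p, v), (36, 37, 26, 21, y, n), (36, 5, 26, 33, k, n), (36, 5, 26, 33, p, v), (36, 5, 26, 33, y, n)}
π[C, G, D]: project onto (C, G, D) (5 duplicate(s) eliminated) → {(14, 29, n), (14, 29, v), (17, 23, p), (17, 23, w), (21, 37, n), (21, 37, v), (33, 5, n), (33, 5, v), (36, 30, n), (36, 30, v)}

{(14, 29, n), (14, 29, v), (17, 23, p), (17, 23, w), (21, 37, n), (21, 37, v), (33, 5, n), (33, 5, v), (36, 30, n), (36, 30, v)}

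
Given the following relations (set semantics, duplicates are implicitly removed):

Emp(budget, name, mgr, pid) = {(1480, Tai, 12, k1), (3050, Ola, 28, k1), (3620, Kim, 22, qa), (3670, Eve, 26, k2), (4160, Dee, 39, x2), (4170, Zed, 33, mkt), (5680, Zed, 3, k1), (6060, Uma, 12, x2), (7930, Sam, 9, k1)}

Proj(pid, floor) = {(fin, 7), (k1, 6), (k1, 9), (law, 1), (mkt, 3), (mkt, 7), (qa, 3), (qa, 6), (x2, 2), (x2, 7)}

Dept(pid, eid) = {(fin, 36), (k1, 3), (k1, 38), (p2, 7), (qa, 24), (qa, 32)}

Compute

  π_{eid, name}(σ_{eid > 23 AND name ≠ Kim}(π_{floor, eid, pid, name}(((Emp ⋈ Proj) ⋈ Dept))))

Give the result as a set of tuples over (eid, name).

Natural join on pid: {(1480, Tai, 12, k1, 6), (1480, Tai, 12, k1, 9), (3050, Ola, 28, k1, 6), (3050, Ola, 28, k1, 9), (3620, Kim, 22, qa, 3), (3620, Kim, 22, qa, 6), (4160, Dee, 39, x2, 2), (4160, Dee, 39, x2, 7), (4170, Zed, 33, mkt, 3), (4170, Zed, 33, mkt, 7), (5680, Zed, 3, k1, 6), (5680, Zed, 3, k1, 9), (6060, Uma, 12, x2, 2), (6060, Uma, 12, x2, 7), (7930, Sam, 9, k1, 6), (7930, Sam, 9, k1, 9)}
Natural join on pid: {(1480, Tai, 12, k1, 6, 3), (1480, Tai, 12, k1, 6, 38), (1480, Tai, 12, k1, 9, 3), (1480, Tai, 12, k1, 9, 38), (3050, Ola, 28, k1, 6, 3), (3050, Ola, 28, k1, 6, 38), (3050, Ola, 28, k1, 9, 3), (3050, Ola, 28, k1, 9, 38), (3620, Kim, 22, qa, 3, 24), (3620, Kim, 22, qa, 3, 32), (3620, Kim, 22, qa, 6, 24), (3620, Kim, 22, qa, 6, 32), (5680, Zed, 3, k1, 6, 3), (5680, Zed, 3, k1, 6, 38), (5680, Zed, 3, k1, 9, 3), (5680, Zed, 3, k1, 9, 38), (7930, Sam, 9, k1, 6, 3), (7930, Sam, 9, k1, 6, 38), (7930, Sam, 9, k1, 9, 3), (7930, Sam, 9, k1, 9, 38)}
Keep only column(s) floor, eid, pid, name: {(3, 24, qa, Kim), (3, 32, qa, Kim), (6, 24, qa, Kim), (6, 3, k1, Ola), (6, 3, k1, Sam), (6, 3, k1, Tai), (6, 3, k1, Zed), (6, 32, qa, Kim), (6, 38, k1, Ola), (6, 38, k1, Sam), (6, 38, k1, Tai), (6, 38, k1, Zed), (9, 3, k1, Ola), (9, 3, k1, Sam), (9, 3, k1, Tai), (9, 3, k1, Zed), (9, 38, k1, Ola), (9, 38, k1, Sam), (9, 38, k1, Tai), (9, 38, k1, Zed)}
σ[eid > 23 AND name ≠ Kim]: keep tuples satisfying eid > 23 AND name ≠ Kim → {(6, 38, k1, Ola), (6, 38, k1, Sam), (6, 38, k1, Tai), (6, 38, k1, Zed), (9, 38, k1, Ola), (9, 38, k1, Sam), (9, 38, k1, Tai), (9, 38, k1, Zed)}
Keep only column(s) eid, name (4 duplicate(s) eliminated): {(38, Ola), (38, Sam), (38, Tai), (38, Zed)}

{(38, Ola), (38, Sam), (38, Tai), (38, Zed)}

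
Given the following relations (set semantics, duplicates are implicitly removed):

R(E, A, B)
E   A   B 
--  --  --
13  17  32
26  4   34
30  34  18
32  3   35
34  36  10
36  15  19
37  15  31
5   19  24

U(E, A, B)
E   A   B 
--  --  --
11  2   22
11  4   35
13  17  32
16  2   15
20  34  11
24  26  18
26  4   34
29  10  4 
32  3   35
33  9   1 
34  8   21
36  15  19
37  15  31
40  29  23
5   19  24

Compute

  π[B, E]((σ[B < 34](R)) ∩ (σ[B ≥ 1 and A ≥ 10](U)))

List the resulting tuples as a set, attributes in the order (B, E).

{(19, 36), (24, 5), (31, 37), (32, 13)}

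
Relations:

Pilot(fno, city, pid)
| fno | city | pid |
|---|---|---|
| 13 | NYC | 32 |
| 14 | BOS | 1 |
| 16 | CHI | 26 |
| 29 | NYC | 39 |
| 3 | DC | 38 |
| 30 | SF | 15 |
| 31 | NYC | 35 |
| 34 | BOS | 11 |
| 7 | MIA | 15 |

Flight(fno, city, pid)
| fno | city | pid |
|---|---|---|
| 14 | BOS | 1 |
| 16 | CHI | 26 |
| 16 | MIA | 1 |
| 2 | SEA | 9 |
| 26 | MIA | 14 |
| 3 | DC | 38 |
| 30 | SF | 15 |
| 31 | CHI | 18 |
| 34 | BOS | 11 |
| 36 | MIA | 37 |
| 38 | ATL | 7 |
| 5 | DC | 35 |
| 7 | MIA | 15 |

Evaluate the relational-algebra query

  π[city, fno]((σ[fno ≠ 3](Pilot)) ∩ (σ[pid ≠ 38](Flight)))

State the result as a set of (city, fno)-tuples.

{(BOS, 14), (BOS, 34), (CHI, 16), (MIA, 7), (SF, 30)}

Apply σ_{fno ≠ 3}; surviving tuples: {(13, NYC, 32), (14, BOS, 1), (16, CHI, 26), (29, NYC, 39), (30, SF, 15), (31, NYC, 35), (34, BOS, 11), (7, MIA, 15)}
Apply σ_{pid ≠ 38}; surviving tuples: {(14, BOS, 1), (16, CHI, 26), (16, MIA, 1), (2, SEA, 9), (26, MIA, 14), (30, SF, 15), (31, CHI, 18), (34, BOS, 11), (36, MIA, 37), (38, ATL, 7), (5, DC, 35), (7, MIA, 15)}
Taking the intersection: {(14, BOS, 1), (16, CHI, 26), (30, SF, 15), (34, BOS, 11), (7, MIA, 15)}
Projecting to city, fno: {(BOS, 14), (BOS, 34), (CHI, 16), (MIA, 7), (SF, 30)}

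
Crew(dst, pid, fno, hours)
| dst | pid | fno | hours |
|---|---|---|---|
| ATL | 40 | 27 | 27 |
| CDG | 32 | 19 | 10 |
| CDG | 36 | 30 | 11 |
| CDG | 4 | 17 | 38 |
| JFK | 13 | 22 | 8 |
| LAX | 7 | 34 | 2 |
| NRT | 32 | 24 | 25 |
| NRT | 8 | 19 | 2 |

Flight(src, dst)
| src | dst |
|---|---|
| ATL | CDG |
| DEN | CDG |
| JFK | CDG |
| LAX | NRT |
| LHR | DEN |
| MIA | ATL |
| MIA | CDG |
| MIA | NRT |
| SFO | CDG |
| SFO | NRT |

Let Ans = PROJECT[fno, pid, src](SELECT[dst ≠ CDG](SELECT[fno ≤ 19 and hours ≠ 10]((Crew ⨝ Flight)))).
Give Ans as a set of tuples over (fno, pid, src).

Crew ⋈ Flight (natural join on dst): {(ATL, 40, 27, 27, MIA), (CDG, 32, 19, 10, ATL), (CDG, 32, 19, 10, DEN), (CDG, 32, 19, 10, JFK), (CDG, 32, 19, 10, MIA), (CDG, 32, 19, 10, SFO), (CDG, 36, 30, 11, ATL), (CDG, 36, 30, 11, DEN), (CDG, 36, 30, 11, JFK), (CDG, 36, 30, 11, MIA), (CDG, 36, 30, 11, SFO), (CDG, 4, 17, 38, ATL), (CDG, 4, 17, 38, DEN), (CDG, 4, 17, 38, JFK), (CDG, 4, 17, 38, MIA), (CDG, 4, 17, 38, SFO), (NRT, 32, 24, 25, LAX), (NRT, 32, 24, 25, MIA), (NRT, 32, 24, 25, SFO), (NRT, 8, 19, 2, LAX), (NRT, 8, 19, 2, MIA), (NRT, 8, 19, 2, SFO)}
σ[fno ≤ 19 and hours ≠ 10]: keep tuples satisfying fno ≤ 19 and hours ≠ 10 → {(CDG, 4, 17, 38, ATL), (CDG, 4, 17, 38, DEN), (CDG, 4, 17, 38, JFK), (CDG, 4, 17, 38, MIA), (CDG, 4, 17, 38, SFO), (NRT, 8, 19, 2, LAX), (NRT, 8, 19, 2, MIA), (NRT, 8, 19, 2, SFO)}
σ[dst ≠ CDG]: keep tuples satisfying dst ≠ CDG → {(NRT, 8, 19, 2, LAX), (NRT, 8, 19, 2, MIA), (NRT, 8, 19, 2, SFO)}
π[fno, pid, src]: project onto (fno, pid, src) → {(19, 8, LAX), (19, 8, MIA), (19, 8, SFO)}

{(19, 8, LAX), (19, 8, MIA), (19, 8, SFO)}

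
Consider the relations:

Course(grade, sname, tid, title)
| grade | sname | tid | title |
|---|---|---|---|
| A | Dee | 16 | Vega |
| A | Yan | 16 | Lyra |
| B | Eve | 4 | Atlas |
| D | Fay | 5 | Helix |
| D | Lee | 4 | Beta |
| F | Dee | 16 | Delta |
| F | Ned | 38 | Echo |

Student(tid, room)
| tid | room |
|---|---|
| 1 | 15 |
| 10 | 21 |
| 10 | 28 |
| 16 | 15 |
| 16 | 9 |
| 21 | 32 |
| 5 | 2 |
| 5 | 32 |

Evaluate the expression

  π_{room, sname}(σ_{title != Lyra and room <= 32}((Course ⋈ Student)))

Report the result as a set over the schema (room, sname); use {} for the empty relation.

{(15, Dee), (2, Fay), (32, Fay), (9, Dee)}

Natural join on tid: {(A, Dee, 16, Vega, 15), (A, Dee, 16, Vega, 9), (A, Yan, 16, Lyra, 15), (A, Yan, 16, Lyra, 9), (D, Fay, 5, Helix, 2), (D, Fay, 5, Helix, 32), (F, Dee, 16, Delta, 15), (F, Dee, 16, Delta, 9)}
Apply σ_{title != Lyra and room <= 32}; surviving tuples: {(A, Dee, 16, Vega, 15), (A, Dee, 16, Vega, 9), (D, Fay, 5, Helix, 2), (D, Fay, 5, Helix, 32), (F, Dee, 16, Delta, 15), (F, Dee, 16, Delta, 9)}
π_{room, sname} gives {(15, Dee), (2, Fay), (32, Fay), (9, Dee)} (2 duplicate(s) eliminated).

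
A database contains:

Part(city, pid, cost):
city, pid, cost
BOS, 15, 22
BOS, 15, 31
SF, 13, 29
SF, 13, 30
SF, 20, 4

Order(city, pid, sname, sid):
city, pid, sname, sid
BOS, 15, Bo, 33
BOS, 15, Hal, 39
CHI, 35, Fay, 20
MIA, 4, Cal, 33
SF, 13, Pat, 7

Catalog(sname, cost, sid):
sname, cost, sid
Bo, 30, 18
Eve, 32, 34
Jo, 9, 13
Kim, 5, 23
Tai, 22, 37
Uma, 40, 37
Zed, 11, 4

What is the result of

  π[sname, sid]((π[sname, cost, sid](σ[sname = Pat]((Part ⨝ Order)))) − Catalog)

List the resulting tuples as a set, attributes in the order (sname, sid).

Joining Part and Order on city, pid yields {(BOS, 15, 22, Bo, 33), (BOS, 15, 22, Hal, 39), (BOS, 15, 31, Bo, 33), (BOS, 15, 31, Hal, 39), (SF, 13, 29, Pat, 7), (SF, 13, 30, Pat, 7)}.
Selection sname = Pat: {(SF, 13, 29, Pat, 7), (SF, 13, 30, Pat, 7)}
Projecting to sname, cost, sid: {(Pat, 29, 7), (Pat, 30, 7)}
Set difference of the two operands is {(Pat, 29, 7), (Pat, 30, 7)}.
Projecting to sname, sid (1 duplicate(s) eliminated): {(Pat, 7)}

{(Pat, 7)}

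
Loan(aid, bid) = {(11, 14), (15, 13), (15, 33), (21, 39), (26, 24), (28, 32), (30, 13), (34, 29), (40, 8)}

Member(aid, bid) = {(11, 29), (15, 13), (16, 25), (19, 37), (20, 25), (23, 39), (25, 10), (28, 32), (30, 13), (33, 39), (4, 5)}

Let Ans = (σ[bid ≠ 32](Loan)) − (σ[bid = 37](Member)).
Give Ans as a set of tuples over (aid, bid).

{(11, 14), (15, 13), (15, 33), (21, 39), (26, 24), (30, 13), (34, 29), (40, 8)}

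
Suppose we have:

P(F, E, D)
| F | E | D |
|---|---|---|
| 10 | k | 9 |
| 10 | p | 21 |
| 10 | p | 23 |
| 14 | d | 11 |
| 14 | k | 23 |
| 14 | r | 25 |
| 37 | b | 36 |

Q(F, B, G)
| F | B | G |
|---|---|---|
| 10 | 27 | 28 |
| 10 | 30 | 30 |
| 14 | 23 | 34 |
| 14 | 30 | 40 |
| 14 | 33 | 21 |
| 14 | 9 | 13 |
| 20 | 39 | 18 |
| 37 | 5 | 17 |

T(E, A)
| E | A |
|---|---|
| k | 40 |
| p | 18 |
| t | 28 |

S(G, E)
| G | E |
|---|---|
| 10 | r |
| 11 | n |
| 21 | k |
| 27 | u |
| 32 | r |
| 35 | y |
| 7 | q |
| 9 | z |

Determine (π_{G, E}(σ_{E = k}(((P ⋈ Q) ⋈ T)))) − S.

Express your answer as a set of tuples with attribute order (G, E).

Natural join on F: {(10, k, 9, 27, 28), (10, k, 9, 30, 30), (10, p, 21, 27, 28), (10, p, 21, 30, 30), (10, p, 23, 27, 28), (10, p, 23, 30, 30), (14, d, 11, 23, 34), (14, d, 11, 30, 40), (14, d, 11, 33, 21), (14, d, 11, 9, 13), (14, k, 23, 23, 34), (14, k, 23, 30, 40), (14, k, 23, 33, 21), (14, k, 23, 9, 13), (14, r, 25, 23, 34), (14, r, 25, 30, 40), (14, r, 25, 33, 21), (14, r, 25, 9, 13), (37, b, 36, 5, 17)}
Natural join on E: {(10, k, 9, 27, 28, 40), (10, k, 9, 30, 30, 40), (10, p, 21, 27, 28, 18), (10, p, 21, 30, 30, 18), (10, p, 23, 27, 28, 18), (10, p, 23, 30, 30, 18), (14, k, 23, 23, 34, 40), (14, k, 23, 30, 40, 40), (14, k, 23, 33, 21, 40), (14, k, 23, 9, 13, 40)}
Filtering on E = k leaves {(10, k, 9, 27, 28, 40), (10, k, 9, 30, 30, 40), (14, k, 23, 23, 34, 40), (14, k, 23, 30, 40, 40), (14, k, 23, 33, 21, 40), (14, k, 23, 9, 13, 40)}.
Keep only column(s) G, E: {(13, k), (21, k), (28, k), (30, k), (34, k), (40, k)}
Difference: {(13, k), (21, k), (28, k), (30, k), (34, k), (40, k)} with {(10, r), (11, n), (21, k), (27, u), (32, r), (35, y), (7, q), (9, z)} → {(13, k), (28, k), (30, k), (34, k), (40, k)}

{(13, k), (28, k), (30, k), (34, k), (40, k)}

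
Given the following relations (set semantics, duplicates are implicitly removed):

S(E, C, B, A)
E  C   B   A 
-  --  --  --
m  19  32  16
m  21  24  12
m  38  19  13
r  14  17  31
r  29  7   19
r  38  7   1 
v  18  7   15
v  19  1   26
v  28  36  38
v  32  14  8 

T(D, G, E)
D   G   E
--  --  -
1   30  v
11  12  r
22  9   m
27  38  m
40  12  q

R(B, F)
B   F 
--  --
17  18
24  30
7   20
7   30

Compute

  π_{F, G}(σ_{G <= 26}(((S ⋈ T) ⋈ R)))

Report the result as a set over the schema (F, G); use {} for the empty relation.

Natural join on E: {(m, 19, 32, 16, 22, 9), (m, 19, 32, 16, 27, 38), (m, 21, 24, 12, 22, 9), (m, 21, 24, 12, 27, 38), (m, 38, 19, 13, 22, 9), (m, 38, 19, 13, 27, 38), (r, 14, 17, 31, 11, 12), (r, 29, 7, 19, 11, 12), (r, 38, 7, 1, 11, 12), (v, 18, 7, 15, 1, 30), (v, 19, 1, 26, 1, 30), (v, 28, 36, 38, 1, 30), (v, 32, 14, 8, 1, 30)}
Natural join on B: {(m, 21, 24, 12, 22, 9, 30), (m, 21, 24, 12, 27, 38, 30), (r, 14, 17, 31, 11, 12, 18), (r, 29, 7, 19, 11, 12, 20), (r, 29, 7, 19, 11, 12, 30), (r, 38, 7, 1, 11, 12, 20), (r, 38, 7, 1, 11, 12, 30), (v, 18, 7, 15, 1, 30, 20), (v, 18, 7, 15, 1, 30, 30)}
Filtering on G <= 26 leaves {(m, 21, 24, 12, 22, 9, 30), (r, 14, 17, 31, 11, 12, 18), (r, 29, 7, 19, 11, 12, 20), (r, 29, 7, 19, 11, 12, 30), (r, 38, 7, 1, 11, 12, 20), (r, 38, 7, 1, 11, 12, 30)}.
Keep only column(s) F, G (2 duplicate(s) eliminated): {(18, 12), (20, 12), (30, 12), (30, 9)}

{(18, 12), (20, 12), (30, 12), (30, 9)}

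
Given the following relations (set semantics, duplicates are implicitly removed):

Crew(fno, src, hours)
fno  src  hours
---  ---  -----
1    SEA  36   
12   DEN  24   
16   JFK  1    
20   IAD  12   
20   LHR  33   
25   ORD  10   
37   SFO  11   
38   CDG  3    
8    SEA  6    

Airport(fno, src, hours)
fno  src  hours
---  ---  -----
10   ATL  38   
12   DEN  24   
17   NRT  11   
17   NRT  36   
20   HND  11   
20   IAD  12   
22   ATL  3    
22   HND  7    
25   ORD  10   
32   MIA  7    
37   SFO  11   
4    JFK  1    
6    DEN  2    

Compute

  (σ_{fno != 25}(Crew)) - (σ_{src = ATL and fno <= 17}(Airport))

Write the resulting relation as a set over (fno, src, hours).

{(1, SEA, 36), (12, DEN, 24), (16, JFK, 1), (20, IAD, 12), (20, LHR, 33), (37, SFO, 11), (38, CDG, 3), (8, SEA, 6)}

Apply σ_{fno != 25}; surviving tuples: {(1, SEA, 36), (12, DEN, 24), (16, JFK, 1), (20, IAD, 12), (20, LHR, 33), (37, SFO, 11), (38, CDG, 3), (8, SEA, 6)}
Apply σ_{src = ATL and fno <= 17}; surviving tuples: {(10, ATL, 38)}
Set difference of the two operands is {(1, SEA, 36), (12, DEN, 24), (16, JFK, 1), (20, IAD, 12), (20, LHR, 33), (37, SFO, 11), (38, CDG, 3), (8, SEA, 6)}.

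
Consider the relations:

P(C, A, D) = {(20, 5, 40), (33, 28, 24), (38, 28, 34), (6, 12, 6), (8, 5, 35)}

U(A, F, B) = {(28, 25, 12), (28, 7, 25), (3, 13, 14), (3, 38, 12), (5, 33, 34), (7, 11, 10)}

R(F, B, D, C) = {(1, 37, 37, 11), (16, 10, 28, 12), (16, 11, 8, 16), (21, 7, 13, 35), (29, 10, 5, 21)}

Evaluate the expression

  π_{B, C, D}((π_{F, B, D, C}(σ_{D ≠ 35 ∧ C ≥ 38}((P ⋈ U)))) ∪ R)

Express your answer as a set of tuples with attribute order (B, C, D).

{(10, 12, 28), (10, 21, 5), (11, 16, 8), (12, 38, 34), (25, 38, 34), (37, 11, 37), (7, 35, 13)}

Joining P and U on A yields {(20, 5, 40, 33, 34), (33, 28, 24, 25, 12), (33, 28, 24, 7, 25), (38, 28, 34, 25, 12), (38, 28, 34, 7, 25), (8, 5, 35, 33, 34)}.
Selection D ≠ 35 ∧ C ≥ 38: {(38, 28, 34, 25, 12), (38, 28, 34, 7, 25)}
Keep only column(s) F, B, D, C: {(25, 12, 34, 38), (7, 25, 34, 38)}
Set union of the two operands is {(1, 37, 37, 11), (16, 10, 28, 12), (16, 11, 8, 16), (21, 7, 13, 35), (25, 12, 34, 38), (29, 10, 5, 21), (7, 25, 34, 38)}.
Keep only column(s) B, C, D: {(10, 12, 28), (10, 21, 5), (11, 16, 8), (12, 38, 34), (25, 38, 34), (37, 11, 37), (7, 35, 13)}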